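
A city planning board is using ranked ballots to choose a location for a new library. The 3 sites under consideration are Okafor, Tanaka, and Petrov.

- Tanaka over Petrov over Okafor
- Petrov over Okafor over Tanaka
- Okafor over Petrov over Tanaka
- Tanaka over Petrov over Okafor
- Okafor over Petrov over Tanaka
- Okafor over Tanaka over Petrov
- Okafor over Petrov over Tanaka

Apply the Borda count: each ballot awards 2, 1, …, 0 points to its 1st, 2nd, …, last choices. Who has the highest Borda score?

Borda scores:
  Okafor: 0 + 1 + 2 + 0 + 2 + 2 + 2 = 9
  Tanaka: 2 + 0 + 0 + 2 + 0 + 1 + 0 = 5
  Petrov: 1 + 2 + 1 + 1 + 1 + 0 + 1 = 7
Okafor has the highest total.

Okafor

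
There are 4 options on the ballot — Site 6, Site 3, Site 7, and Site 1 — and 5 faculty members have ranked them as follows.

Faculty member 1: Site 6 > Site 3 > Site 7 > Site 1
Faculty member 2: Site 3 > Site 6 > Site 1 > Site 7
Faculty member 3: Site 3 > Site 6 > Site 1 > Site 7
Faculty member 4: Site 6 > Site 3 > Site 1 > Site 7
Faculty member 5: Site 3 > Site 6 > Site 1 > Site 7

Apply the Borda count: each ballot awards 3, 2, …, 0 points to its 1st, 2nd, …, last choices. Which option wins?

Site 3

Borda scores:
  Site 6: 3 + 2 + 2 + 3 + 2 = 12
  Site 3: 2 + 3 + 3 + 2 + 3 = 13
  Site 7: 1 + 0 + 0 + 0 + 0 = 1
  Site 1: 0 + 1 + 1 + 1 + 1 = 4
Site 3 has the highest total.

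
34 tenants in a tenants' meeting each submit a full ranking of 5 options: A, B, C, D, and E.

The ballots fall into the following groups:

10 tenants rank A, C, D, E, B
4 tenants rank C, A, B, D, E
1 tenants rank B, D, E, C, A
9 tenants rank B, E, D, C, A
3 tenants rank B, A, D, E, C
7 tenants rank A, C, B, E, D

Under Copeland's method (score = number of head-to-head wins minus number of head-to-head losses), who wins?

A

Pairwise results:
  A vs B: A wins 21–13.
  A vs C: A wins 20–14.
  A vs D: A wins 24–10.
  A vs E: A wins 24–10.
  B vs C: C wins 21–13.
  B vs D: B wins 24–10.
  B vs E: B wins 24–10.
  C vs D: C wins 21–13.
  C vs E: C wins 21–13.
  D vs E: D wins 18–16.
Copeland scores (wins − losses):
  A: 4 − 0 = 4
  B: 2 − 2 = 0
  C: 3 − 1 = 2
  D: 1 − 3 = -2
  E: 0 − 4 = -4
A has the best Copeland score.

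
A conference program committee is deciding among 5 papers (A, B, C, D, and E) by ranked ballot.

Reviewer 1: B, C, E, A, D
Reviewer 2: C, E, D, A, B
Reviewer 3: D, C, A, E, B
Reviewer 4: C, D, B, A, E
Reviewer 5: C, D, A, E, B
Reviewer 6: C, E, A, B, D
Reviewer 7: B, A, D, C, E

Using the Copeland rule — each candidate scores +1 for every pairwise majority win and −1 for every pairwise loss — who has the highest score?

Pairwise results:
  A vs B: A wins 4–3.
  A vs C: C wins 6–1.
  A vs D: D wins 4–3.
  A vs E: A wins 4–3.
  B vs C: C wins 5–2.
  B vs D: D wins 4–3.
  B vs E: E wins 4–3.
  C vs D: C wins 5–2.
  C vs E: C wins 7–0.
  D vs E: D wins 4–3.
Copeland scores (wins − losses):
  A: 2 − 2 = 0
  B: 0 − 4 = -4
  C: 4 − 0 = 4
  D: 3 − 1 = 2
  E: 1 − 3 = -2
C has the best Copeland score.

C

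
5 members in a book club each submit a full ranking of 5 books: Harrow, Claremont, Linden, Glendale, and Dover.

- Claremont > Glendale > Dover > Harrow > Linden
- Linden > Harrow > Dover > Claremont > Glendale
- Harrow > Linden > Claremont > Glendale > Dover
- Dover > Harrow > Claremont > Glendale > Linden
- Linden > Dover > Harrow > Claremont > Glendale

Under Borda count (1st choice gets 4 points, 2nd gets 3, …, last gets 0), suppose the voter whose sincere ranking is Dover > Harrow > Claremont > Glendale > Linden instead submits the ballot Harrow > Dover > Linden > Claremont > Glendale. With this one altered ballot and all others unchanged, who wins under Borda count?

Harrow

Borda totals with the altered ballot: Harrow 14, Claremont 9, Linden 13, Glendale 4, Dover 10.
The winner is unchanged: still Harrow.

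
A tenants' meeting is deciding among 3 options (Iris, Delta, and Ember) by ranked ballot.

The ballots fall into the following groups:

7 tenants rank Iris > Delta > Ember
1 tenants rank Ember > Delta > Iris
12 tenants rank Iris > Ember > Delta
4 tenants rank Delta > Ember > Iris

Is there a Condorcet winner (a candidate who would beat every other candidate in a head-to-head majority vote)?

Yes

Head-to-head results (24 voters total):
Iris vs Delta: Iris wins 19–5.
Iris vs Ember: Iris wins 19–5.
Delta vs Ember: Ember wins 13–11.
Iris beats each rival — Delta (19–5), Ember (19–5) — so Iris is the Condorcet winner.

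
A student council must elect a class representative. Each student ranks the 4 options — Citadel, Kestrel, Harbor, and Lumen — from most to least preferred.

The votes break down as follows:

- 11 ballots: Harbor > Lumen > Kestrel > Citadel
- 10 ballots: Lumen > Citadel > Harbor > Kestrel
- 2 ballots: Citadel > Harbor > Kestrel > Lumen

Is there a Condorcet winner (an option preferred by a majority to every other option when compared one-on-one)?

Head-to-head results (23 voters total):
Citadel vs Kestrel: Citadel wins 12–11.
Citadel vs Harbor: Citadel wins 12–11.
Citadel vs Lumen: Lumen wins 21–2.
Kestrel vs Harbor: Harbor wins 23–0.
Kestrel vs Lumen: Lumen wins 21–2.
Harbor vs Lumen: Harbor wins 13–10.
No candidate beats all others: Citadel beats Harbor beats Lumen beats Citadel, a majority cycle.

No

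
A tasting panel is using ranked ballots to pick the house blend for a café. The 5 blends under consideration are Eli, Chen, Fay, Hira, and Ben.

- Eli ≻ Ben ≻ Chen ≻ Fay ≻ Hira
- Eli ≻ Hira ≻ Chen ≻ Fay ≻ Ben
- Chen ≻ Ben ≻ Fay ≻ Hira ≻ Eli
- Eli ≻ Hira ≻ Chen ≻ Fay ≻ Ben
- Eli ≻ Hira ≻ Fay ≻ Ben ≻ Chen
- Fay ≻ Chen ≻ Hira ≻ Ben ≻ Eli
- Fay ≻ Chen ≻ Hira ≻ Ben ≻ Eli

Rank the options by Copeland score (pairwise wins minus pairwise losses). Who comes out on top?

Pairwise results:
  Eli vs Chen: Eli wins 4–3.
  Eli vs Fay: Eli wins 4–3.
  Eli vs Hira: Eli wins 4–3.
  Eli vs Ben: Eli wins 4–3.
  Chen vs Fay: Chen wins 4–3.
  Chen vs Hira: Chen wins 4–3.
  Chen vs Ben: Chen wins 5–2.
  Fay vs Hira: Fay wins 4–3.
  Fay vs Ben: Fay wins 5–2.
  Hira vs Ben: Hira wins 5–2.
Copeland scores (wins − losses):
  Eli: 4 − 0 = 4
  Chen: 3 − 1 = 2
  Fay: 2 − 2 = 0
  Hira: 1 − 3 = -2
  Ben: 0 − 4 = -4
Eli has the best Copeland score.

Eli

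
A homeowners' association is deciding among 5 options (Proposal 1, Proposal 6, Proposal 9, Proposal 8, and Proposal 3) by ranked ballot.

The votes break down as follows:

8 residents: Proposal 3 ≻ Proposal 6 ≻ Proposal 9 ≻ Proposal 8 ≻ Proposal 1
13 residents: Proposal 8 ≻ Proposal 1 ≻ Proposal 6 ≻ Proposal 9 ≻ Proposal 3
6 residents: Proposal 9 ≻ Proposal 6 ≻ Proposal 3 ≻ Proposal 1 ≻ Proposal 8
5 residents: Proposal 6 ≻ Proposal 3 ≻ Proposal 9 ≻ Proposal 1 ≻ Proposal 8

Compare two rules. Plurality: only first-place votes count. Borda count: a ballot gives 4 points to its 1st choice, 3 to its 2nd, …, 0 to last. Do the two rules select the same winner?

No

Plurality first-place counts: Proposal 1 0, Proposal 6 5, Proposal 9 6, Proposal 8 13, Proposal 3 8 → Proposal 8.
Borda totals: Proposal 1 50, Proposal 6 88, Proposal 9 63, Proposal 8 60, Proposal 3 59 → Proposal 6.
The two rules disagree: plurality picks Proposal 8, Borda picks Proposal 6.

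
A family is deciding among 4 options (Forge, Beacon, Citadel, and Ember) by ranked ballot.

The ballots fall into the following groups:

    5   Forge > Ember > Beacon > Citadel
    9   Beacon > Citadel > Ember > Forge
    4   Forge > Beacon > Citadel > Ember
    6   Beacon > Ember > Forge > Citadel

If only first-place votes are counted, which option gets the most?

Beacon

First-place vote totals:
  Forge: 9
  Beacon: 15
  Citadel: 0
  Ember: 0
Beacon has the most first-place votes.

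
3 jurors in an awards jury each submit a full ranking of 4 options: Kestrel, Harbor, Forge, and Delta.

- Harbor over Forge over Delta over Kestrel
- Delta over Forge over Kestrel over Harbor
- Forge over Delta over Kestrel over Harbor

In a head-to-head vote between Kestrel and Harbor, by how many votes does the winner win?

Ballots ranking Kestrel above Harbor: 2.
Ballots ranking Harbor above Kestrel: 1.
Kestrel wins 2–1, a margin of 1.

1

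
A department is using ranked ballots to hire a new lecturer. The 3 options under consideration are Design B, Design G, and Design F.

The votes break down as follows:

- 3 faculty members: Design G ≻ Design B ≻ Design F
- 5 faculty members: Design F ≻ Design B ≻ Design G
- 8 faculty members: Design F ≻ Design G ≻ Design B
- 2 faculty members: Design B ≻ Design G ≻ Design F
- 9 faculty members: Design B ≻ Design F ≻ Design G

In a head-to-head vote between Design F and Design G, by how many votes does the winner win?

17

Ballots ranking Design F above Design G: 5+8+9 = 22.
Ballots ranking Design G above Design F: 3+2 = 5.
Design F wins 22–5, a margin of 17.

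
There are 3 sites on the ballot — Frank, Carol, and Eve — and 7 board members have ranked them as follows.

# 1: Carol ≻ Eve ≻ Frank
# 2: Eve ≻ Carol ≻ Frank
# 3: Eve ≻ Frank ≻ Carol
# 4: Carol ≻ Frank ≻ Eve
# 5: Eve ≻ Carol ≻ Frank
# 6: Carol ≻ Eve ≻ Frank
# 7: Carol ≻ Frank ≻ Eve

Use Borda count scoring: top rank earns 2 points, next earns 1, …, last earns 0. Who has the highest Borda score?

Borda scores:
  Frank: 0 + 0 + 1 + 1 + 0 + 0 + 1 = 3
  Carol: 2 + 1 + 0 + 2 + 1 + 2 + 2 = 10
  Eve: 1 + 2 + 2 + 0 + 2 + 1 + 0 = 8
Carol has the highest total.

Carol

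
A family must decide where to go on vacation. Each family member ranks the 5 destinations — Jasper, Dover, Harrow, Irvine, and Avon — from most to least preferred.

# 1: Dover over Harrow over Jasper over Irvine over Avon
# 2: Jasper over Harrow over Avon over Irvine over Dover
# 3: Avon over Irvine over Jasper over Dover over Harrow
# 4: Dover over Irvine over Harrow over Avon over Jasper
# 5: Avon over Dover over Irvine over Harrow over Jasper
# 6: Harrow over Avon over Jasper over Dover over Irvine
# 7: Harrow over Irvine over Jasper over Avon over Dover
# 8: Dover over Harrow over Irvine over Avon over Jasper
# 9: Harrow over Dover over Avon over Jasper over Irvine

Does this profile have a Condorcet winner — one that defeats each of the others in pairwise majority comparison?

Head-to-head results (9 voters total):
Jasper vs Dover: Dover wins 5–4.
Jasper vs Harrow: Harrow wins 7–2.
Jasper vs Irvine: Irvine wins 5–4.
Jasper vs Avon: Avon wins 6–3.
Dover vs Harrow: Dover wins 5–4.
Dover vs Irvine: Dover wins 6–3.
Dover vs Avon: Avon wins 5–4.
Harrow vs Irvine: Harrow wins 6–3.
Harrow vs Avon: Harrow wins 7–2.
Irvine vs Avon: Avon wins 5–4.
No candidate beats all others: Dover beats Harrow beats Avon beats Dover, a majority cycle.

No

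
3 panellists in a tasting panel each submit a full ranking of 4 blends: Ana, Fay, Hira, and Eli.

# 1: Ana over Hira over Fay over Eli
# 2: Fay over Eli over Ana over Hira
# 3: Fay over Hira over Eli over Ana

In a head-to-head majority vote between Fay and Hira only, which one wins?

Ballots ranking Fay above Hira: 2.
Ballots ranking Hira above Fay: 1.
Fay wins the head-to-head, 2–1.

Fay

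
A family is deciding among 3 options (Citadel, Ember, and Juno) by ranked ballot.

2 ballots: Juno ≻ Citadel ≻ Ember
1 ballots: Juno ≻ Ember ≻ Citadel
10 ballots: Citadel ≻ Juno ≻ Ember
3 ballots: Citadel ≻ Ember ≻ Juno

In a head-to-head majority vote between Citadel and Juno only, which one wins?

Citadel

Ballots ranking Citadel above Juno: 10+3 = 13.
Ballots ranking Juno above Citadel: 2+1 = 3.
Citadel wins the head-to-head, 13–3.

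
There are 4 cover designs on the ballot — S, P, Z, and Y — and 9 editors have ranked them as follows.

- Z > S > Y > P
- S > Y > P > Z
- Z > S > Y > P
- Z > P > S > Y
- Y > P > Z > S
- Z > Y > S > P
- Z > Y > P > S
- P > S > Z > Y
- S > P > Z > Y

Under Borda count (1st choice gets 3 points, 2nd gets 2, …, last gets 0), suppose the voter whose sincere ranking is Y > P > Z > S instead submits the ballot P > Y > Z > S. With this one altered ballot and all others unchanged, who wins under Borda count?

Z

Borda totals with the altered ballot: S 14, P 12, Z 18, Y 10.
The winner is unchanged: still Z.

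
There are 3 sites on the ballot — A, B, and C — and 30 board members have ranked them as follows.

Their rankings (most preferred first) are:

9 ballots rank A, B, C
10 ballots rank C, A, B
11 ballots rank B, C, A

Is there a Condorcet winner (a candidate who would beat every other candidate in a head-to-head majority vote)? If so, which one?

There is no Condorcet winner

Head-to-head results (30 voters total):
A vs B: A wins 19–11.
A vs C: C wins 21–9.
B vs C: B wins 20–10.
No candidate beats all others: A beats B beats C beats A, a majority cycle.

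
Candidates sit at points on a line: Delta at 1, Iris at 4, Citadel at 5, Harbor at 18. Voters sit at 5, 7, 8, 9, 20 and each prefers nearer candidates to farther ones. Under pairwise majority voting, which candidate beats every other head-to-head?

With single-peaked preferences on a line, the Condorcet winner is the candidate closest to the median voter.
The median voter (position 8) is closest to Citadel at 5.
Check: Citadel vs Harbor — voters closer to Citadel: 4 of 5.

Citadel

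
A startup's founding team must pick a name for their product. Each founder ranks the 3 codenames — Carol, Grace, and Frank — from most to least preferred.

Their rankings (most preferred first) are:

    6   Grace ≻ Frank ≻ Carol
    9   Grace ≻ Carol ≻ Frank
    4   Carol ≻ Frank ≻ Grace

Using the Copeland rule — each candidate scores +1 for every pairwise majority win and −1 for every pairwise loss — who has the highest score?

Pairwise results:
  Carol vs Grace: Grace wins 15–4.
  Carol vs Frank: Carol wins 13–6.
  Grace vs Frank: Grace wins 15–4.
Copeland scores (wins − losses):
  Carol: 1 − 1 = 0
  Grace: 2 − 0 = 2
  Frank: 0 − 2 = -2
Grace has the best Copeland score.

Grace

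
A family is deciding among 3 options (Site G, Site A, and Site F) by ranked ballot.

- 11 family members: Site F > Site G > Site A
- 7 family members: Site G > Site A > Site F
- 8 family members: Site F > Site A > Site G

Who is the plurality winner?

First-place vote totals:
  Site G: 7
  Site A: 0
  Site F: 19
Site F has the most first-place votes.

Site F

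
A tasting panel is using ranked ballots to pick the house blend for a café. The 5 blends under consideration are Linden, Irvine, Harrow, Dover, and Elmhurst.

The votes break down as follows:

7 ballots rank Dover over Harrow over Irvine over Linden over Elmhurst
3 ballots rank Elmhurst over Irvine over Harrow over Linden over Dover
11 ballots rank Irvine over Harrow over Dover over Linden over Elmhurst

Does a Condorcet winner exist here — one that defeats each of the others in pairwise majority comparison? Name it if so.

Head-to-head results (21 voters total):
Linden vs Irvine: Irvine wins 21–0.
Linden vs Harrow: Harrow wins 21–0.
Linden vs Dover: Dover wins 18–3.
Linden vs Elmhurst: Linden wins 18–3.
Irvine vs Harrow: Irvine wins 14–7.
Irvine vs Dover: Irvine wins 14–7.
Irvine vs Elmhurst: Irvine wins 18–3.
Harrow vs Dover: Harrow wins 14–7.
Harrow vs Elmhurst: Harrow wins 18–3.
Dover vs Elmhurst: Dover wins 18–3.
Irvine beats each rival — Linden (21–0), Harrow (14–7), Dover (14–7), Elmhurst (18–3) — so Irvine is the Condorcet winner.

Irvine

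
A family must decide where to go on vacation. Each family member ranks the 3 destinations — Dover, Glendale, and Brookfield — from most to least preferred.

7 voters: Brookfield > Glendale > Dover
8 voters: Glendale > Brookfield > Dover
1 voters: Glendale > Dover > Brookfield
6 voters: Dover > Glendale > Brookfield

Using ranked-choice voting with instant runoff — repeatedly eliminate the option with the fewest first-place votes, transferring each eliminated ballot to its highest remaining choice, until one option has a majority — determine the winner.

Glendale

Round 1: Glendale 9, Brookfield 7, Dover 6. Dover has the fewest and is eliminated.
Round 2: Glendale 15, Brookfield 7. Glendale has a majority.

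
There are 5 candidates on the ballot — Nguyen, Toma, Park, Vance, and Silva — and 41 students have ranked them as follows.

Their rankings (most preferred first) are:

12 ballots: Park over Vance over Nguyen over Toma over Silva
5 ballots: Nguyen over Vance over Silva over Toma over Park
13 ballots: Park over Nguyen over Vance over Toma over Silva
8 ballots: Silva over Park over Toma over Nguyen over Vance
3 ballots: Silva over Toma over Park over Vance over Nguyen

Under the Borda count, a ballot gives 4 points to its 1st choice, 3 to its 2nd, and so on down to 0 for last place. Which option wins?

Borda scores:
  Nguyen: 12·2 + 5·4 + 13·3 + 8·1 + 3·0 = 91
  Toma: 12·1 + 5·1 + 13·1 + 8·2 + 3·3 = 55
  Park: 12·4 + 5·0 + 13·4 + 8·3 + 3·2 = 130
  Vance: 12·3 + 5·3 + 13·2 + 8·0 + 3·1 = 80
  Silva: 12·0 + 5·2 + 13·0 + 8·4 + 3·4 = 54
Park has the highest total.

Park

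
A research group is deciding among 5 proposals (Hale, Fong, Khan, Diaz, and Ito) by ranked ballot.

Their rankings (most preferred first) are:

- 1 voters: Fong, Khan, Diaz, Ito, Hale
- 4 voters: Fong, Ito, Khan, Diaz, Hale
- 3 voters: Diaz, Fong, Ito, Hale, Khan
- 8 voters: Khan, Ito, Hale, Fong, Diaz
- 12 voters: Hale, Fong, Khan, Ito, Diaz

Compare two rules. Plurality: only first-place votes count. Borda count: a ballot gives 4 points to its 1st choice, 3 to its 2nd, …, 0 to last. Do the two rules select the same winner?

No

Plurality first-place counts: Hale 12, Fong 5, Khan 8, Diaz 3, Ito 0 → Hale.
Borda totals: Hale 67, Fong 73, Khan 67, Diaz 18, Ito 55 → Fong.
The two rules disagree: plurality picks Hale, Borda picks Fong.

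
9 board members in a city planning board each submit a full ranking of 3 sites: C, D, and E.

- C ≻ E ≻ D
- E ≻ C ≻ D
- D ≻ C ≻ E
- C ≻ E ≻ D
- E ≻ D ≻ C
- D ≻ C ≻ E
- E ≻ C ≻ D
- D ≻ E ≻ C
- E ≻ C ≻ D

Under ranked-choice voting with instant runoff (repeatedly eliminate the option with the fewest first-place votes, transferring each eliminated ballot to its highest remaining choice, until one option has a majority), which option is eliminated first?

C

Round 1: E 4, D 3, C 2. C has the fewest and is eliminated.
Round 2: E 6, D 3. E has a majority.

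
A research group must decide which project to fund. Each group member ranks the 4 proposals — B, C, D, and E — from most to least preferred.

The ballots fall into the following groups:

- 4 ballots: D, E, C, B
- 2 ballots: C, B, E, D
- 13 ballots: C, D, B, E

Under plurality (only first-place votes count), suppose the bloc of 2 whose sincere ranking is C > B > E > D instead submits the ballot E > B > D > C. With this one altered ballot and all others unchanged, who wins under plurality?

C

First-place totals with the altered ballot: B 0, C 13, D 4, E 2.
The winner is unchanged: still C.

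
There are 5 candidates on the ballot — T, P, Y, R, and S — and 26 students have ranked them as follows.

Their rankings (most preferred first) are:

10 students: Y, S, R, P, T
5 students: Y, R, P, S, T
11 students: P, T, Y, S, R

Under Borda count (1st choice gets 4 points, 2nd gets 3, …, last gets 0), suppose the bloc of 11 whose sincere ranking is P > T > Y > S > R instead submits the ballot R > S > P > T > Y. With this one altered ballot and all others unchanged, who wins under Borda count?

Borda totals with the altered ballot: T 11, P 42, Y 60, R 79, S 68.
The switch changes the winner from Y to R.

R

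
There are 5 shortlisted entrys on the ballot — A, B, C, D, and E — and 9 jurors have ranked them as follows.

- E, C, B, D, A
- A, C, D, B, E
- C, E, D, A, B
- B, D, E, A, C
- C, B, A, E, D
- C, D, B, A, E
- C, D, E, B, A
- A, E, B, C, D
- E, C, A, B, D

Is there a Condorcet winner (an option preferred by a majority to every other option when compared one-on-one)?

Head-to-head results (9 voters total):
A vs B: B wins 5–4.
A vs C: C wins 6–3.
A vs D: D wins 5–4.
A vs E: E wins 5–4.
B vs C: C wins 7–2.
B vs D: B wins 5–4.
B vs E: E wins 5–4.
C vs D: C wins 8–1.
C vs E: C wins 5–4.
D vs E: E wins 5–4.
C beats each rival — A (6–3), B (7–2), D (8–1), E (5–4) — so C is the Condorcet winner.

Yes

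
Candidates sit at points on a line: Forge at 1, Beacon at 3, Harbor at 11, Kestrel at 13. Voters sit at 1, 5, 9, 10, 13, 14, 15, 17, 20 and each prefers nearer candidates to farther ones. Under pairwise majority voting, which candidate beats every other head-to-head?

With single-peaked preferences on a line, the Condorcet winner is the candidate closest to the median voter.
The median voter (position 13) is closest to Kestrel at 13.
Check: Kestrel vs Beacon — voters closer to Kestrel: 7 of 9.

Kestrel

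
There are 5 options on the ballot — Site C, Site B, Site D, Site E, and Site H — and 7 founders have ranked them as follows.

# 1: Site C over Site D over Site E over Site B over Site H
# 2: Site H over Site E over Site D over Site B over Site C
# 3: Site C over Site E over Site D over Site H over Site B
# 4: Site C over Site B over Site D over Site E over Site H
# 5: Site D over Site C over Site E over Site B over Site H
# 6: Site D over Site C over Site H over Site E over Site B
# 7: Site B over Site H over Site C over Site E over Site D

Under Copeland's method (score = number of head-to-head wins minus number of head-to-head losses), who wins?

Pairwise results:
  Site C vs Site B: Site C wins 5–2.
  Site C vs Site D: Site C wins 4–3.
  Site C vs Site E: Site C wins 6–1.
  Site C vs Site H: Site C wins 5–2.
  Site B vs Site D: Site D wins 5–2.
  Site B vs Site E: Site E wins 5–2.
  Site B vs Site H: Site B wins 4–3.
  Site D vs Site E: Site D wins 4–3.
  Site D vs Site H: Site D wins 5–2.
  Site E vs Site H: Site E wins 4–3.
Copeland scores (wins − losses):
  Site C: 4 − 0 = 4
  Site B: 1 − 3 = -2
  Site D: 3 − 1 = 2
  Site E: 2 − 2 = 0
  Site H: 0 − 4 = -4
Site C has the best Copeland score.

Site C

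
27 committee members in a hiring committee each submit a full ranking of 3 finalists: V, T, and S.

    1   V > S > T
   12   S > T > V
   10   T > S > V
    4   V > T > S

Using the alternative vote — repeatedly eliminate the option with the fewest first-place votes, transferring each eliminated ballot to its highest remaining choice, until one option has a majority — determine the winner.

Round 1: S 12, T 10, V 5. V has the fewest and is eliminated.
Round 2: T 14, S 13. T has a majority.

T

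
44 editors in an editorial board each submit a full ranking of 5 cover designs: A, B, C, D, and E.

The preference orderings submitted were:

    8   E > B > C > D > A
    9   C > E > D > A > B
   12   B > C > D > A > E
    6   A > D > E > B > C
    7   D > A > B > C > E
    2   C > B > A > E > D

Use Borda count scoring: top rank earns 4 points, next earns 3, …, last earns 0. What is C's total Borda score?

Borda scores:
  A: 8·0 + 9·1 + 12·1 + 6·4 + 7·3 + 2·2 = 70
  B: 8·3 + 9·0 + 12·4 + 6·1 + 7·2 + 2·3 = 98
  C: 8·2 + 9·4 + 12·3 + 6·0 + 7·1 + 2·4 = 103
  D: 8·1 + 9·2 + 12·2 + 6·3 + 7·4 + 2·0 = 96
  E: 8·4 + 9·3 + 12·0 + 6·2 + 7·0 + 2·1 = 73

103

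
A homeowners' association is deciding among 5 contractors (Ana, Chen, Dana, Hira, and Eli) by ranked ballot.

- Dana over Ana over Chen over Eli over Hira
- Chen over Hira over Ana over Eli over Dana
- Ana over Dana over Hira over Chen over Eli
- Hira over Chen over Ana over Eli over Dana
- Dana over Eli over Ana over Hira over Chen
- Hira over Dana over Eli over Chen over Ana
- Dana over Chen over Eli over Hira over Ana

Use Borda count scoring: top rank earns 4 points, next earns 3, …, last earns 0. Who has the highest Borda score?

Borda scores:
  Ana: 3 + 2 + 4 + 2 + 2 + 0 + 0 = 13
  Chen: 2 + 4 + 1 + 3 + 0 + 1 + 3 = 14
  Dana: 4 + 0 + 3 + 0 + 4 + 3 + 4 = 18
  Hira: 0 + 3 + 2 + 4 + 1 + 4 + 1 = 15
  Eli: 1 + 1 + 0 + 1 + 3 + 2 + 2 = 10
Dana has the highest total.

Dana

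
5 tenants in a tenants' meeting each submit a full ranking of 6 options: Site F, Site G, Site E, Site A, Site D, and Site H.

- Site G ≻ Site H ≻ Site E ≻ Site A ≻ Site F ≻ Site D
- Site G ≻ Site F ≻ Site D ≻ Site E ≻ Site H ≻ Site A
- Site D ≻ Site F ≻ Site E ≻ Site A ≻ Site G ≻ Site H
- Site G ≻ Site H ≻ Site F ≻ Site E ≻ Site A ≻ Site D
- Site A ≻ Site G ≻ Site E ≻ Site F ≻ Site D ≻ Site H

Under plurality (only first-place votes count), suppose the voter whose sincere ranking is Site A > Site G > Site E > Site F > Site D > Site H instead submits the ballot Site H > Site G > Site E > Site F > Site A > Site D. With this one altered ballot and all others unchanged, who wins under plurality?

First-place totals with the altered ballot: Site F 0, Site G 3, Site E 0, Site A 0, Site D 1, Site H 1.
The winner is unchanged: still Site G.

Site G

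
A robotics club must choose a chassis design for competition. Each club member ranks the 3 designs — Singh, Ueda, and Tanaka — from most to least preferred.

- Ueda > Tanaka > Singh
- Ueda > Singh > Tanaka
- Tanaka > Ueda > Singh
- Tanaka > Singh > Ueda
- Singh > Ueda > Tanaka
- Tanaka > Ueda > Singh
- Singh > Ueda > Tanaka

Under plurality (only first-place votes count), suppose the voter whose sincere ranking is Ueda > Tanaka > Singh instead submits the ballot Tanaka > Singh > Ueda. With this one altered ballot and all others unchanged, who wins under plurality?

First-place totals with the altered ballot: Singh 2, Ueda 1, Tanaka 4.
The winner is unchanged: still Tanaka.

Tanaka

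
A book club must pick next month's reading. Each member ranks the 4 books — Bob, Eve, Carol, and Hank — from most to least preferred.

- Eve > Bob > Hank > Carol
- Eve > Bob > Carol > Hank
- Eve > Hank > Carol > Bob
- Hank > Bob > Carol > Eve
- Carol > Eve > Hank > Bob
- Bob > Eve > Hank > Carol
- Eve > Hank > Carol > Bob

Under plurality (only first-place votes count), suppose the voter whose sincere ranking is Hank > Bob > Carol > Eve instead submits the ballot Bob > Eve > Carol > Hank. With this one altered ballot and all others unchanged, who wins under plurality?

First-place totals with the altered ballot: Bob 2, Eve 4, Carol 1, Hank 0.
The winner is unchanged: still Eve.

Eve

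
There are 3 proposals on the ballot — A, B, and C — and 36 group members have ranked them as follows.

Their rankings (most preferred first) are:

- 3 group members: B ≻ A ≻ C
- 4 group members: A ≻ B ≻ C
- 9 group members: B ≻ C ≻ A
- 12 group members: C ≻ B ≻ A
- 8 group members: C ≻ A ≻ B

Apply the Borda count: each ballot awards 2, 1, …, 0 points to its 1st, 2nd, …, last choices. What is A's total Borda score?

19

Borda scores:
  A: 3·1 + 4·2 + 9·0 + 12·0 + 8·1 = 19
  B: 3·2 + 4·1 + 9·2 + 12·1 + 8·0 = 40
  C: 3·0 + 4·0 + 9·1 + 12·2 + 8·2 = 49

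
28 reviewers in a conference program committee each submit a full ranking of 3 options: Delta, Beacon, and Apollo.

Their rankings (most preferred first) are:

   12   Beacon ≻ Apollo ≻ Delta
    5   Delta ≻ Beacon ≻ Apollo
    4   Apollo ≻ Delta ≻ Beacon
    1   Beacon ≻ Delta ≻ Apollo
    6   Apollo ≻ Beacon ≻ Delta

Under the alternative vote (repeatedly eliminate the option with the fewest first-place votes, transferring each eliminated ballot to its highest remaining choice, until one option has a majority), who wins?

Beacon

Round 1: Beacon 13, Apollo 10, Delta 5. Delta has the fewest and is eliminated.
Round 2: Beacon 18, Apollo 10. Beacon has a majority.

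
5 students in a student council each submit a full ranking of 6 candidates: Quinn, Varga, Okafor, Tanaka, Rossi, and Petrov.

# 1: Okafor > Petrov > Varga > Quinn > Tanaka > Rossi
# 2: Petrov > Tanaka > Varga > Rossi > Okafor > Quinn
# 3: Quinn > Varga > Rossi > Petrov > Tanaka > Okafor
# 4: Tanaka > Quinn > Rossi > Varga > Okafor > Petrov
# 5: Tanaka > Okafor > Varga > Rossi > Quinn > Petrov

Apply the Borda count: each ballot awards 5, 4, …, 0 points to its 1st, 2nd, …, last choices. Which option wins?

Tanaka

Borda scores:
  Quinn: 2 + 0 + 5 + 4 + 1 = 12
  Varga: 3 + 3 + 4 + 2 + 3 = 15
  Okafor: 5 + 1 + 0 + 1 + 4 = 11
  Tanaka: 1 + 4 + 1 + 5 + 5 = 16
  Rossi: 0 + 2 + 3 + 3 + 2 = 10
  Petrov: 4 + 5 + 2 + 0 + 0 = 11
Tanaka has the highest total.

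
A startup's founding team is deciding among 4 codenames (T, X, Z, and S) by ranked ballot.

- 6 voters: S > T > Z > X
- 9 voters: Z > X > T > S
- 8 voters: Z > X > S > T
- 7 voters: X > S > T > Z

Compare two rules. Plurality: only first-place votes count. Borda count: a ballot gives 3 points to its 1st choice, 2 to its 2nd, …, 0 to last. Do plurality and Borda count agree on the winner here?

Yes

Plurality first-place counts: T 0, X 7, Z 17, S 6 → Z.
Borda totals: T 28, X 55, Z 57, S 40 → Z.
The two rules agree on Z.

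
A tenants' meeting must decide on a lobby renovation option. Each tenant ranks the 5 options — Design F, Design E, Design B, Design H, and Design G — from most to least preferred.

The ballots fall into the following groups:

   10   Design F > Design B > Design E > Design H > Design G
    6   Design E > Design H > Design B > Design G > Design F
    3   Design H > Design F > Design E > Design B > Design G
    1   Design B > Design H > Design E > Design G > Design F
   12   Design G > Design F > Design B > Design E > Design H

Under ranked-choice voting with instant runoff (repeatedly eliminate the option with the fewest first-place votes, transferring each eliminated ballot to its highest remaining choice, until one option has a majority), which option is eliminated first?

Round 1: Design G 12, Design F 10, Design E 6, Design H 3, Design B 1. Design B has the fewest and is eliminated.
Round 2: Design G 12, Design F 10, Design E 6, Design H 4. Design H has the fewest and is eliminated.
Round 3: Design F 13, Design G 12, Design E 7. Design E has the fewest and is eliminated.
Round 4: Design G 19, Design F 13. Design G has a majority.

Design B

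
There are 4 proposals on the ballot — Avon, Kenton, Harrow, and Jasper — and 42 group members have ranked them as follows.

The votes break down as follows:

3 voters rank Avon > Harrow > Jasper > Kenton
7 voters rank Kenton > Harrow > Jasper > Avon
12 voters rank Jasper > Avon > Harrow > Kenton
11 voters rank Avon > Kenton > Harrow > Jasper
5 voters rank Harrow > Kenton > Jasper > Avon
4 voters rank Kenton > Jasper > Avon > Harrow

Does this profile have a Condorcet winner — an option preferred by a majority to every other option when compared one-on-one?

No

Head-to-head results (42 voters total):
Avon vs Kenton: Avon wins 26–16.
Avon vs Harrow: Avon wins 30–12.
Avon vs Jasper: Jasper wins 28–14.
Kenton vs Harrow: Kenton wins 22–20.
Kenton vs Jasper: Kenton wins 27–15.
Harrow vs Jasper: Harrow wins 26–16.
No candidate beats all others: Avon beats Kenton beats Jasper beats Avon, a majority cycle.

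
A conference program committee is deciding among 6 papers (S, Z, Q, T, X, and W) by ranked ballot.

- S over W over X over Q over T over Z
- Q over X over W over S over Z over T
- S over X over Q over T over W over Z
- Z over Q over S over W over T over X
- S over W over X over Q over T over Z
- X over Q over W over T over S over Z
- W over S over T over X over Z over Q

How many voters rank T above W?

Ballots ranking T above W: 1.
Ballots ranking W above T: 6.
So 1 of 7 voters prefer T to W.

1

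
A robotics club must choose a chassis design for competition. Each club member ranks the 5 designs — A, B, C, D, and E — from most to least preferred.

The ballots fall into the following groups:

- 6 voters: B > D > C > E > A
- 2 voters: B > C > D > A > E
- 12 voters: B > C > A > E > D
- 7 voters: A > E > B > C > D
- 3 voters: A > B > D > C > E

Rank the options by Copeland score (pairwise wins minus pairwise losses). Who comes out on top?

B

Pairwise results:
  A vs B: B wins 20–10.
  A vs C: C wins 20–10.
  A vs D: A wins 22–8.
  A vs E: A wins 24–6.
  B vs C: B wins 30–0.
  B vs D: B wins 30–0.
  B vs E: B wins 23–7.
  C vs D: C wins 21–9.
  C vs E: C wins 23–7.
  D vs E: E wins 19–11.
Copeland scores (wins − losses):
  A: 2 − 2 = 0
  B: 4 − 0 = 4
  C: 3 − 1 = 2
  D: 0 − 4 = -4
  E: 1 − 3 = -2
B has the best Copeland score.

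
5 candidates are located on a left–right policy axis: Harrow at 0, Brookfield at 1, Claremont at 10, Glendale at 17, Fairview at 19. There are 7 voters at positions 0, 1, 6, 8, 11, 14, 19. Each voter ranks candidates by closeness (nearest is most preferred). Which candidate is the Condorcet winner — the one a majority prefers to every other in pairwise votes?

With single-peaked preferences on a line, the Condorcet winner is the candidate closest to the median voter.
The median voter (position 8) is closest to Claremont at 10.
Check: Claremont vs Brookfield — voters closer to Claremont: 5 of 7.

Claremont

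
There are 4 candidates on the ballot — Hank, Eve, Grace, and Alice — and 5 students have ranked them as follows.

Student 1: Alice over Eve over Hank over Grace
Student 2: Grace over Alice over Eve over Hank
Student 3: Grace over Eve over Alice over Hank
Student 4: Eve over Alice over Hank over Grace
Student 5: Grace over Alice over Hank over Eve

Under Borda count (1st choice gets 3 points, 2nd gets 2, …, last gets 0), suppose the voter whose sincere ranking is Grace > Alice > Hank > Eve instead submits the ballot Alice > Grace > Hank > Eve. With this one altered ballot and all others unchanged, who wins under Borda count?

Alice

Borda totals with the altered ballot: Hank 3, Eve 8, Grace 8, Alice 11.
The winner is unchanged: still Alice.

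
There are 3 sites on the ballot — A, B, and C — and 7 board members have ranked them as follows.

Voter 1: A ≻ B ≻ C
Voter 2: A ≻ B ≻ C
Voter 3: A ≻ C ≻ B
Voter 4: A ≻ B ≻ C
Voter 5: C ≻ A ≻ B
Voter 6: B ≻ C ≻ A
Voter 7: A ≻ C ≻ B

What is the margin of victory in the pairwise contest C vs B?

1

Ballots ranking C above B: 3.
Ballots ranking B above C: 4.
B wins 4–3, a margin of 1.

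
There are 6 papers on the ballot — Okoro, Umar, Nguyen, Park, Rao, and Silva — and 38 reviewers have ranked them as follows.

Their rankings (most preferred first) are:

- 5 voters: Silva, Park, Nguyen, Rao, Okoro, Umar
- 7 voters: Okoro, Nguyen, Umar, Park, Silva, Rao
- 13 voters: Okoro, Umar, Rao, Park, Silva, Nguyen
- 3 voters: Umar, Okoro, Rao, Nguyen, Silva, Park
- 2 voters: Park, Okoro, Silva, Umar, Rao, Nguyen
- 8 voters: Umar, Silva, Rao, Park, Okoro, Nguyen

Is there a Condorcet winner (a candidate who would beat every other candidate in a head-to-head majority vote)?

Head-to-head results (38 voters total):
Okoro vs Umar: Okoro wins 27–11.
Okoro vs Nguyen: Okoro wins 33–5.
Okoro vs Park: Okoro wins 23–15.
Okoro vs Rao: Okoro wins 25–13.
Okoro vs Silva: Okoro wins 25–13.
Umar vs Nguyen: Umar wins 26–12.
Umar vs Park: Umar wins 31–7.
Umar vs Rao: Umar wins 33–5.
Umar vs Silva: Umar wins 31–7.
Nguyen vs Park: Park wins 28–10.
Nguyen vs Rao: Rao wins 26–12.
Nguyen vs Silva: Silva wins 28–10.
Park vs Rao: Rao wins 24–14.
Park vs Silva: Park wins 22–16.
Rao vs Silva: Silva wins 22–16.
Okoro beats each rival — Umar (27–11), Nguyen (33–5), Park (23–15), Rao (25–13), Silva (25–13) — so Okoro is the Condorcet winner.

Yes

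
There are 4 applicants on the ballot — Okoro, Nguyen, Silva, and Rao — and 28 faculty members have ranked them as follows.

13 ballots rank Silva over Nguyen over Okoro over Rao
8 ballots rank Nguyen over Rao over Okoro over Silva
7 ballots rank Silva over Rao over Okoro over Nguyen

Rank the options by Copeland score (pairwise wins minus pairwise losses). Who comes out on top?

Silva

Pairwise results:
  Okoro vs Nguyen: Nguyen wins 21–7.
  Okoro vs Silva: Silva wins 20–8.
  Okoro vs Rao: Rao wins 15–13.
  Nguyen vs Silva: Silva wins 20–8.
  Nguyen vs Rao: Nguyen wins 21–7.
  Silva vs Rao: Silva wins 20–8.
Copeland scores (wins − losses):
  Okoro: 0 − 3 = -3
  Nguyen: 2 − 1 = 1
  Silva: 3 − 0 = 3
  Rao: 1 − 2 = -1
Silva has the best Copeland score.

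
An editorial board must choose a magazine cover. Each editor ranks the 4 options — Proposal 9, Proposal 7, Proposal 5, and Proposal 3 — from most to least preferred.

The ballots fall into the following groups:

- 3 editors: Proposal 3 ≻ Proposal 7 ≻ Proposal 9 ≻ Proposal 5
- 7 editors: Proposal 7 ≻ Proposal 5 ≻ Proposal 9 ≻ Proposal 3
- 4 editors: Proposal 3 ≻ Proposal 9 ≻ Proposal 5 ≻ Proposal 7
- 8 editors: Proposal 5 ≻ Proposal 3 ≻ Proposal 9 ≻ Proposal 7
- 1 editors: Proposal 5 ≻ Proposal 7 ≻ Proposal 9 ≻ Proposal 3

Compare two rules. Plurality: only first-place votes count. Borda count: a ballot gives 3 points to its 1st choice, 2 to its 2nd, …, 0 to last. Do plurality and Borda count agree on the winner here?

Yes

Plurality first-place counts: Proposal 9 0, Proposal 7 7, Proposal 5 9, Proposal 3 7 → Proposal 5.
Borda totals: Proposal 9 27, Proposal 7 29, Proposal 5 45, Proposal 3 37 → Proposal 5.
The two rules agree on Proposal 5.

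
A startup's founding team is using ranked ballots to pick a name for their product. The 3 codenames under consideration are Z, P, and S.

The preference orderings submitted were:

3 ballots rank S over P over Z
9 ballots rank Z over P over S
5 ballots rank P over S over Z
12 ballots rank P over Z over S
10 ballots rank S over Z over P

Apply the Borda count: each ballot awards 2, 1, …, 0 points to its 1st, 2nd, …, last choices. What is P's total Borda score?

Borda scores:
  Z: 3·0 + 9·2 + 5·0 + 12·1 + 10·1 = 40
  P: 3·1 + 9·1 + 5·2 + 12·2 + 10·0 = 46
  S: 3·2 + 9·0 + 5·1 + 12·0 + 10·2 = 31

46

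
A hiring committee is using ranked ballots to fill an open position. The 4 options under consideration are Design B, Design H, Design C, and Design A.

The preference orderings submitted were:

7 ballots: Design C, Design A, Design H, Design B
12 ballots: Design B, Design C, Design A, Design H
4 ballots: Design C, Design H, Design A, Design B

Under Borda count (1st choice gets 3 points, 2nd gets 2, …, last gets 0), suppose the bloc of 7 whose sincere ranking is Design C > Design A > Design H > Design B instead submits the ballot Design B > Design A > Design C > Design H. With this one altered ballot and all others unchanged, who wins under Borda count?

Design B

Borda totals with the altered ballot: Design B 57, Design H 8, Design C 43, Design A 30.
The switch changes the winner from Design C to Design B.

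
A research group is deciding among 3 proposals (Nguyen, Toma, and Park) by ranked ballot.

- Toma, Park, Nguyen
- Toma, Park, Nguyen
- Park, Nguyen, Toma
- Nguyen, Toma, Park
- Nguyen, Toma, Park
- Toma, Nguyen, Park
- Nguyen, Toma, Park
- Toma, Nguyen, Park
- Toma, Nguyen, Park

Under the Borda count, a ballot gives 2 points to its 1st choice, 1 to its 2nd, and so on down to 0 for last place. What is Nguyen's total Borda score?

Borda scores:
  Nguyen: 0 + 0 + 1 + 2 + 2 + 1 + 2 + 1 + 1 = 10
  Toma: 2 + 2 + 0 + 1 + 1 + 2 + 1 + 2 + 2 = 13
  Park: 1 + 1 + 2 + 0 + 0 + 0 + 0 + 0 + 0 = 4

10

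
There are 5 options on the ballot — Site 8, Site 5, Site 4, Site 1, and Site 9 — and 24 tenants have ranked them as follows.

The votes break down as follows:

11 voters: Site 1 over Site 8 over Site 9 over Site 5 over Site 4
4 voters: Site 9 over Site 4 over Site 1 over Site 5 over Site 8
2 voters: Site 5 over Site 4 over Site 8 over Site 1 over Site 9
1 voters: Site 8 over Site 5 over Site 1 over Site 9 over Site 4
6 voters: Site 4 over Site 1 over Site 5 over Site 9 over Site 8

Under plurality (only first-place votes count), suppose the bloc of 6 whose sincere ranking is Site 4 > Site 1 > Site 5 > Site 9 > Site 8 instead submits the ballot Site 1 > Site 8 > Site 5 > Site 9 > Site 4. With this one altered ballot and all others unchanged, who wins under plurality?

First-place totals with the altered ballot: Site 8 1, Site 5 2, Site 4 0, Site 1 17, Site 9 4.
The winner is unchanged: still Site 1.

Site 1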